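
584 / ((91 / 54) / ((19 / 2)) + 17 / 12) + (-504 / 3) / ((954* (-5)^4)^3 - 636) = 366.36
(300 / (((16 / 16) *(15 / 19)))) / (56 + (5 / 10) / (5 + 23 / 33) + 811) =28576 / 65205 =0.44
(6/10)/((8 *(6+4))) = 3/400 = 0.01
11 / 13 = 0.85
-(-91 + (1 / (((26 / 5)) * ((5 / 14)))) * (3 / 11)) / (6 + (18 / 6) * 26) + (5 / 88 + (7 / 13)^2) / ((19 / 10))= 535787 / 423852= 1.26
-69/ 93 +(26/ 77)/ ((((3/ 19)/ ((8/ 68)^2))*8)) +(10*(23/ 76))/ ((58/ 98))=9978160315/ 2280620958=4.38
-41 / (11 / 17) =-697 / 11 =-63.36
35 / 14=5 / 2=2.50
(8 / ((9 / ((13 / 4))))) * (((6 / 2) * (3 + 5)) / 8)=26 / 3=8.67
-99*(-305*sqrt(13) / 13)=30195*sqrt(13) / 13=8374.59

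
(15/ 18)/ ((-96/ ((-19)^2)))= -1805/ 576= -3.13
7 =7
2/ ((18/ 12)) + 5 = 19/ 3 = 6.33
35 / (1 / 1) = 35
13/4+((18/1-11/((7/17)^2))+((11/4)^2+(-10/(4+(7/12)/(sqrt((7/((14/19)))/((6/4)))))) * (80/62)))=-13891315875/353453072+11200 * sqrt(57)/450833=-39.11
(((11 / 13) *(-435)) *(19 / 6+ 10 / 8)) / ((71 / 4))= -84535 / 923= -91.59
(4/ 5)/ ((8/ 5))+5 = 11/ 2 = 5.50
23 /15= 1.53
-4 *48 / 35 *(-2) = 384 / 35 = 10.97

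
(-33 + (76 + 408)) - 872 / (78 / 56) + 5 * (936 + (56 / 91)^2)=2284969 / 507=4506.84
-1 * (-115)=115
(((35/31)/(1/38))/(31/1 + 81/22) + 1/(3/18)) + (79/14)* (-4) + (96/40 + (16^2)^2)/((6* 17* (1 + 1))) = 108543247/354795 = 305.93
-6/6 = -1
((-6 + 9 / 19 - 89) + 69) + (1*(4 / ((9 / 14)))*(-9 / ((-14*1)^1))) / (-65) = -31601 / 1235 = -25.59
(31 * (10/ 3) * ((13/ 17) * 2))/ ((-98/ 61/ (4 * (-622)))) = 611625040/ 2499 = 244747.92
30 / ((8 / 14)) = 105 / 2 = 52.50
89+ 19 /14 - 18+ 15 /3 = 1083 /14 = 77.36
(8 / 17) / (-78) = -4 / 663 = -0.01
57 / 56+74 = 4201 / 56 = 75.02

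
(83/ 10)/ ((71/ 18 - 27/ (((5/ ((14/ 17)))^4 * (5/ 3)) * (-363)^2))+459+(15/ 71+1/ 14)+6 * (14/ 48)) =567483749687373750/ 31791201352706232727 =0.02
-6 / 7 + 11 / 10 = 17 / 70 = 0.24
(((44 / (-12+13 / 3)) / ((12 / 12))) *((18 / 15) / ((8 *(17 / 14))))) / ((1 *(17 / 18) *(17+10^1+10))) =-0.02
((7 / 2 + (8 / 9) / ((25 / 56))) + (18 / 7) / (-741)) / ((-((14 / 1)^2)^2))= -4269659 / 29889568800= -0.00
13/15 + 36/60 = 22/15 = 1.47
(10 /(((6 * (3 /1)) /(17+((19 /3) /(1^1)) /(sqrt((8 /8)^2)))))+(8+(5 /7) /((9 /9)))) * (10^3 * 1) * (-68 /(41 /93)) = -8636476000 /2583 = -3343583.43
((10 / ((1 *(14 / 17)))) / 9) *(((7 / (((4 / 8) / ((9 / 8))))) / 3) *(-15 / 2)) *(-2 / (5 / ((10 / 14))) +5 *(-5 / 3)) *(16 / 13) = 153850 / 273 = 563.55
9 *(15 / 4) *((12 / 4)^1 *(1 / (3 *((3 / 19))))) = 855 / 4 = 213.75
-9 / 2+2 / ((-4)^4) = -575 / 128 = -4.49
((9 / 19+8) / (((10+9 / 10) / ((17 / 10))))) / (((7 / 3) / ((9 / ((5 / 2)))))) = 21114 / 10355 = 2.04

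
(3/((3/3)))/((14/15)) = 45/14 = 3.21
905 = 905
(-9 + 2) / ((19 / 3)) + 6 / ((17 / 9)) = 669 / 323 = 2.07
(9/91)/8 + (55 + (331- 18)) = 267913/728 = 368.01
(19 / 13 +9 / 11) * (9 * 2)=5868 / 143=41.03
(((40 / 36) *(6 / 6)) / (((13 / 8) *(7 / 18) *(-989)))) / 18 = -80 / 809991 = -0.00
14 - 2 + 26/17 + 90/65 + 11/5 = 18911/1105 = 17.11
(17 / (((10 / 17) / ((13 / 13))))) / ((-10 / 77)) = -22253 / 100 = -222.53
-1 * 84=-84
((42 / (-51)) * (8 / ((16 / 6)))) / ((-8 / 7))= 147 / 68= 2.16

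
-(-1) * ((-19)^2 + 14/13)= 4707/13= 362.08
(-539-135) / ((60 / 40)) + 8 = -1324 / 3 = -441.33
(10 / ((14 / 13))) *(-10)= -650 / 7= -92.86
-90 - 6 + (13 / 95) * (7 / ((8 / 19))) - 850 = -37749 / 40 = -943.72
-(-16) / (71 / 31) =496 / 71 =6.99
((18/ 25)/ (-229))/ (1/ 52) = -936/ 5725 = -0.16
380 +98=478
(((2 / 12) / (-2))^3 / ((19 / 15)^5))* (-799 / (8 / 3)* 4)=67415625 / 316940672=0.21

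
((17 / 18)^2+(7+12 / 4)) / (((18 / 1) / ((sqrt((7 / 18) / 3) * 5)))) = 17645 * sqrt(42) / 104976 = 1.09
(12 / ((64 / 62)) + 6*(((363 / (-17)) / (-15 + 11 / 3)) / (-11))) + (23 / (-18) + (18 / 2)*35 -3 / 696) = 48925547 / 150858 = 324.32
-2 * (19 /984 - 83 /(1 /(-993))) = -81100315 /492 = -164838.04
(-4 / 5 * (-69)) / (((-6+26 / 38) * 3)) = -1748 / 505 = -3.46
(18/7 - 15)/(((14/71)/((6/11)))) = -18531/539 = -34.38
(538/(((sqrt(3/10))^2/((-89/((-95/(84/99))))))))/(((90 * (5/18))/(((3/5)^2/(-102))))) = -1340696/6661875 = -0.20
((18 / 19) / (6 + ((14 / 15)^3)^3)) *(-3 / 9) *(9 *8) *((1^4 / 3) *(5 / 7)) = -13839609375000 / 16712860001761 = -0.83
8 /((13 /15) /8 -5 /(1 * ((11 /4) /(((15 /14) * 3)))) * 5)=-73920 /268999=-0.27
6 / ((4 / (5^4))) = 1875 / 2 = 937.50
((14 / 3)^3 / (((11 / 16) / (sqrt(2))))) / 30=21952 * sqrt(2) / 4455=6.97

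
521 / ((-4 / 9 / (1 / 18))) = -521 / 8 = -65.12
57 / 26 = 2.19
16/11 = 1.45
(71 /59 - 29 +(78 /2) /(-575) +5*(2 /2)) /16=-193919 /135700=-1.43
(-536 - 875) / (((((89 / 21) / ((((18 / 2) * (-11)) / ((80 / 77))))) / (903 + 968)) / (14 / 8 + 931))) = 1576780588596213 / 28480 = 55364486959.14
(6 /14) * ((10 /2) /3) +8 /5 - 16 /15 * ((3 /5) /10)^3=1265499 /546875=2.31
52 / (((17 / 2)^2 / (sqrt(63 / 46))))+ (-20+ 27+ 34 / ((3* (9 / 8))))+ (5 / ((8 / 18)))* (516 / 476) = 312* sqrt(322) / 6647+ 376171 / 12852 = 30.11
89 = 89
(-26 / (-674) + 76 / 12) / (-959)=-6442 / 969549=-0.01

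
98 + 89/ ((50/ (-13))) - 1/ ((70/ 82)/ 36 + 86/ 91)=480327103/ 6506050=73.83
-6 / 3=-2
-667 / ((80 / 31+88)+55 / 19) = -392863 / 55057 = -7.14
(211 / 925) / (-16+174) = 0.00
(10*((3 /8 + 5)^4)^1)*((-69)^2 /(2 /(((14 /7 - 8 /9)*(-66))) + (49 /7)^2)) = 4476150679275 /5516288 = 811442.53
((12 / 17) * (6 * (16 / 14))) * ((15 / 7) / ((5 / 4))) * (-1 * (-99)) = 684288 / 833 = 821.47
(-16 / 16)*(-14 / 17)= 14 / 17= 0.82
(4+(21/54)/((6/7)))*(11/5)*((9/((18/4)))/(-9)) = -5291/2430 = -2.18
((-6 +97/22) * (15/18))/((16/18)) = -525/352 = -1.49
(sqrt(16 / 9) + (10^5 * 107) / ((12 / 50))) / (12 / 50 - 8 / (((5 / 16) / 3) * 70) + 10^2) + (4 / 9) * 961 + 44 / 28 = 9839996723 / 21861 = 450116.50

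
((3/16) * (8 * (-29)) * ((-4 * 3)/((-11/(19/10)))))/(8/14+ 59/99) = -312417/4045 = -77.24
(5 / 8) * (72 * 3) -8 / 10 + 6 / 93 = 20811 / 155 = 134.26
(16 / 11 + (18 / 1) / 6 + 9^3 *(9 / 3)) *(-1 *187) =-409802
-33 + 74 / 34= -30.82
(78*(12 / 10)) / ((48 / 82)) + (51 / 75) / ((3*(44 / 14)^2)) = 5805203 / 36300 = 159.92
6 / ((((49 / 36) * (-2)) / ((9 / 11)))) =-972 / 539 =-1.80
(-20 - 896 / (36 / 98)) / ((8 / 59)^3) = -1136362007 / 1152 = -986425.35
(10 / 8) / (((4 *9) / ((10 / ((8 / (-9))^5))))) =-164025 / 262144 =-0.63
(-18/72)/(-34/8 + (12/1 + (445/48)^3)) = -0.00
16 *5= 80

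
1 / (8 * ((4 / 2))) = 1 / 16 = 0.06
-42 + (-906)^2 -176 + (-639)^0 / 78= 64008205 / 78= 820618.01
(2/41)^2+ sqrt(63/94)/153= 4/1681+ sqrt(658)/4794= 0.01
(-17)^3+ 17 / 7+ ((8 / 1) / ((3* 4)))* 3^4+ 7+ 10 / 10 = -33940 / 7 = -4848.57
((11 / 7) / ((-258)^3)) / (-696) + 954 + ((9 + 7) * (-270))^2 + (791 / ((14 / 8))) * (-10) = 1561172521195598987 / 83669350464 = 18658834.00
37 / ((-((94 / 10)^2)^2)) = -23125 / 4879681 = -0.00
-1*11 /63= -11 /63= -0.17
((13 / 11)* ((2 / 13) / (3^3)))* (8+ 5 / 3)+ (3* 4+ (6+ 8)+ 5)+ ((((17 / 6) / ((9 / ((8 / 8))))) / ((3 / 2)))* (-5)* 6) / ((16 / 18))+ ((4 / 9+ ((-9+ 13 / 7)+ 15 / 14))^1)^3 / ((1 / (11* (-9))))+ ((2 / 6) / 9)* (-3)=4798095751 / 271656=17662.40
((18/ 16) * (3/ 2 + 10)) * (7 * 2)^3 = 71001/ 2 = 35500.50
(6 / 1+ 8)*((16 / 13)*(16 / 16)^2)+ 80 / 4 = 484 / 13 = 37.23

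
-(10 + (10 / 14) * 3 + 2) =-99 / 7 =-14.14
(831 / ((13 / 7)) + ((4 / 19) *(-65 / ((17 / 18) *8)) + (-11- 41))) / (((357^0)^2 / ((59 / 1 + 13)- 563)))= -811592558 / 4199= -193282.34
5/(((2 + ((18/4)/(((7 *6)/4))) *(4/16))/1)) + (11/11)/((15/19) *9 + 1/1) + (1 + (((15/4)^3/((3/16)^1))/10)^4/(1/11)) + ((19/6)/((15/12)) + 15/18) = 1921131913639579/279121920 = 6882769.77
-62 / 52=-1.19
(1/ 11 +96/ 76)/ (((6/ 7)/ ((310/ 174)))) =307055/ 109098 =2.81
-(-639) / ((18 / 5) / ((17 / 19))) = 6035 / 38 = 158.82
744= 744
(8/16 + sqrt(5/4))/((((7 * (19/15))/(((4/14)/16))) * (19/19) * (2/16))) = 15/1862 + 15 * sqrt(5)/1862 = 0.03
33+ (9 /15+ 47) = 403 /5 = 80.60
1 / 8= 0.12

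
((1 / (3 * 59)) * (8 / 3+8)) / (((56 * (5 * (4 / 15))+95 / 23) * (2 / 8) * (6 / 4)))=5888 / 2887047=0.00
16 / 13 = 1.23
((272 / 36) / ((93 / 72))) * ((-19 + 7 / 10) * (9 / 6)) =-24888 / 155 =-160.57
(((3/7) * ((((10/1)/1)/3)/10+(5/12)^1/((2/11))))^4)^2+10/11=641286091/184549376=3.47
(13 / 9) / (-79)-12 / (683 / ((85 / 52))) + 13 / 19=0.64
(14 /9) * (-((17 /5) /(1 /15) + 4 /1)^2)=-42350 /9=-4705.56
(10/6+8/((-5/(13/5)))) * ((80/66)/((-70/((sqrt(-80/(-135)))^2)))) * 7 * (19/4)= 5168/6075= 0.85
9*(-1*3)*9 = -243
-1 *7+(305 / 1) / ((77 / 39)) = 11356 / 77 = 147.48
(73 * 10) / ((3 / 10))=7300 / 3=2433.33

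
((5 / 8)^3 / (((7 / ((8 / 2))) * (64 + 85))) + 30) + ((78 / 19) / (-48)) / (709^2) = 38253850458111 / 1275088560256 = 30.00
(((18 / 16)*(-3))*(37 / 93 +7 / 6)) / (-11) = 2619 / 5456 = 0.48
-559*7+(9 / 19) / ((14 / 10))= -520384 / 133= -3912.66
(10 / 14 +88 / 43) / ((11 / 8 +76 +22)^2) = 17728 / 63413175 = 0.00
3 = 3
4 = 4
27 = 27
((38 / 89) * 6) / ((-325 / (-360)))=16416 / 5785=2.84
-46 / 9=-5.11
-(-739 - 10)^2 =-561001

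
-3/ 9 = -1/ 3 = -0.33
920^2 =846400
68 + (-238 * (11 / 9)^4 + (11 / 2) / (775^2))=-3649889940329 / 7881401250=-463.10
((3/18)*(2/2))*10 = 5/3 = 1.67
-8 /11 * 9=-72 /11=-6.55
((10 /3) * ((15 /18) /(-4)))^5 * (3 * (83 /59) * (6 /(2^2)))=-810546875 /792778752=-1.02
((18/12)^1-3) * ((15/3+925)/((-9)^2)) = -155/9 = -17.22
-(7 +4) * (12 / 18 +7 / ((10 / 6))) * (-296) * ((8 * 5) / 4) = 475376 / 3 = 158458.67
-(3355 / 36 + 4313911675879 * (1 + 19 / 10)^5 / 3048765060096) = -116896081758521874971 / 304876506009600000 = -383.42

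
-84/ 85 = -0.99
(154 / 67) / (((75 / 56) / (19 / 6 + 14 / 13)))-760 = -147513728 / 195975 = -752.72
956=956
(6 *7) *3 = 126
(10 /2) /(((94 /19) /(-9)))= -9.10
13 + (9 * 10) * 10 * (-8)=-7187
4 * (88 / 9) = 352 / 9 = 39.11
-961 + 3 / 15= -4804 / 5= -960.80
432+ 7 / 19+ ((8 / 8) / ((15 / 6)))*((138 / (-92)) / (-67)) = 2752082 / 6365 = 432.38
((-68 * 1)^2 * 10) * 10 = 462400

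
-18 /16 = -9 /8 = -1.12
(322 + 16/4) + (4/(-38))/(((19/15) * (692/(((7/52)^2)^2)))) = 297724294803281/913264708096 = 326.00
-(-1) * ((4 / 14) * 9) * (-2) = -36 / 7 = -5.14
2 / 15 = 0.13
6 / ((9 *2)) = 1 / 3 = 0.33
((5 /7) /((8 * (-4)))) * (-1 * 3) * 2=15 /112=0.13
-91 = -91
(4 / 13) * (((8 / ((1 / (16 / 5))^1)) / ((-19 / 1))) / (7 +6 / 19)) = -512 / 9035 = -0.06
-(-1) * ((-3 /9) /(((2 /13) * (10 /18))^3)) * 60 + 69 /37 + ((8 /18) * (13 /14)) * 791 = -527870779 /16650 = -31703.95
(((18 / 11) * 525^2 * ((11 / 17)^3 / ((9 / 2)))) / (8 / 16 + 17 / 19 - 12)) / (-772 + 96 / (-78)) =181046250 / 54676777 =3.31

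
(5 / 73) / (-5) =-1 / 73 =-0.01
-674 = -674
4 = 4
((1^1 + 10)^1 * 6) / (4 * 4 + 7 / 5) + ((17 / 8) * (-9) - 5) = -4717 / 232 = -20.33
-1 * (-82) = 82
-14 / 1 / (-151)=14 / 151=0.09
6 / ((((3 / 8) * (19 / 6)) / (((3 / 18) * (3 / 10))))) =24 / 95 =0.25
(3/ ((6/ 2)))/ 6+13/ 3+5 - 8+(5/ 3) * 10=109/ 6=18.17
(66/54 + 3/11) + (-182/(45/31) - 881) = -497417/495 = -1004.88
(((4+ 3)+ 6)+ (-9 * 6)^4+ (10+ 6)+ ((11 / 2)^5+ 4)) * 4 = 34032487.38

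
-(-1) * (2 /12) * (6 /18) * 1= 1 /18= 0.06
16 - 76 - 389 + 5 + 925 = 481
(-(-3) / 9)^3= 1 / 27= 0.04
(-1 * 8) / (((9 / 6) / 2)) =-32 / 3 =-10.67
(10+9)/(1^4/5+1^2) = 95/6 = 15.83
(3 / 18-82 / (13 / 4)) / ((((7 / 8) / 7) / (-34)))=265880 / 39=6817.44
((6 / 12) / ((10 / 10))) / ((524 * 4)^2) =1 / 8786432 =0.00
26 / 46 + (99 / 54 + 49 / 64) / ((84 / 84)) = 13973 / 4416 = 3.16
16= 16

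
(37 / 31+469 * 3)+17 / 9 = 393413 / 279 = 1410.08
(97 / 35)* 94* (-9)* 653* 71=-3804640506 / 35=-108704014.46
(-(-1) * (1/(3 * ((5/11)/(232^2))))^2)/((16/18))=43817472512/25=1752698900.48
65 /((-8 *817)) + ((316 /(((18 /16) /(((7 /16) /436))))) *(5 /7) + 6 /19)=3251879 /6411816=0.51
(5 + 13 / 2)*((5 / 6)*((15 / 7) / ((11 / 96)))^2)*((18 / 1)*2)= 120659.81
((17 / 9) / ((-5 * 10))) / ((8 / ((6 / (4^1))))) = -17 / 2400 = -0.01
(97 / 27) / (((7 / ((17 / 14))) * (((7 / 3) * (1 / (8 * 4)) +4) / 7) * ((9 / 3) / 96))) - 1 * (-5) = 56909 / 1449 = 39.27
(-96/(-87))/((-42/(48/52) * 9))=-64/23751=-0.00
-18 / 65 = -0.28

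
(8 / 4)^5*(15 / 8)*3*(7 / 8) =315 / 2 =157.50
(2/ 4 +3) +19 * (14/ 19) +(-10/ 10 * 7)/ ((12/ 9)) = 49/ 4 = 12.25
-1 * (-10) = 10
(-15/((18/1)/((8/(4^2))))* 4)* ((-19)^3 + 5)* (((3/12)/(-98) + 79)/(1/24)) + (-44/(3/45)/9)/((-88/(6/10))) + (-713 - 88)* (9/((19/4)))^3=14554415770023/672182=21652492.58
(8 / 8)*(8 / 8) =1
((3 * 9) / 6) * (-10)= -45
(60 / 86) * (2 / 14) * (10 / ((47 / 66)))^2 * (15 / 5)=39204000 / 664909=58.96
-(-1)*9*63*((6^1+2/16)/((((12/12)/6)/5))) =416745/4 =104186.25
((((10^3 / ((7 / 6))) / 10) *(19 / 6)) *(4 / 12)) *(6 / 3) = 3800 / 21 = 180.95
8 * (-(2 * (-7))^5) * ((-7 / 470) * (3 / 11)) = -45177216 / 2585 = -17476.68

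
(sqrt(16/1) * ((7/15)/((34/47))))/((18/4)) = 1316/2295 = 0.57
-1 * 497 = -497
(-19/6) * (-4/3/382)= 19/1719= 0.01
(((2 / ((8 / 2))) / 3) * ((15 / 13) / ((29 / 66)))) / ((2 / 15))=2475 / 754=3.28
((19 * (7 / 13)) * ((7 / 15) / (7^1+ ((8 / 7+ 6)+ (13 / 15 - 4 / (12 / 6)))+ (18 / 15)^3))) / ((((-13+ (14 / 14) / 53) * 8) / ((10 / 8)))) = -43175125 / 11072242688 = -0.00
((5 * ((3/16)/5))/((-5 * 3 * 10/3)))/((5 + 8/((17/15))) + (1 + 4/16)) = -51/181000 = -0.00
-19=-19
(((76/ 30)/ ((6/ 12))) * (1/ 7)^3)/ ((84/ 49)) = 19/ 2205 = 0.01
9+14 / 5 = 59 / 5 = 11.80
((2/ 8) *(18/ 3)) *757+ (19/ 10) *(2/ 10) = 28397/ 25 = 1135.88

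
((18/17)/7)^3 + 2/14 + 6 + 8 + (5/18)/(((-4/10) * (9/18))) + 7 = 599299369/30332862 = 19.76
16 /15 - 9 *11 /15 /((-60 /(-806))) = -13139 /150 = -87.59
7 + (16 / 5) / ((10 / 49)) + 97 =2992 / 25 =119.68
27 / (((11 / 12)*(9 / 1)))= 36 / 11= 3.27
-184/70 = -92/35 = -2.63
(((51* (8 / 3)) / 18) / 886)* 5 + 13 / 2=52171 / 7974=6.54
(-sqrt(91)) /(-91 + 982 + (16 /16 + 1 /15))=-15* sqrt(91) /13381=-0.01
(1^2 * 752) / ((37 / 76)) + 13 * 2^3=61000 / 37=1648.65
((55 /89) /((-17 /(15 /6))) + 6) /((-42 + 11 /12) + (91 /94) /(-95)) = -479031990 /3331309783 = -0.14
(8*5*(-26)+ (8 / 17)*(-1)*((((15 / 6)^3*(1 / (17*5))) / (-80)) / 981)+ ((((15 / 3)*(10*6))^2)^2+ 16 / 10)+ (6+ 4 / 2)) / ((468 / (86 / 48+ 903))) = 797869070879161192991 / 50949969408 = 15659853777.14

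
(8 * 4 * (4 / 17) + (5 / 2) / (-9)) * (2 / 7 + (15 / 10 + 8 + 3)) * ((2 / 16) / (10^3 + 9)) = 56743 / 4940064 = 0.01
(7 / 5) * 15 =21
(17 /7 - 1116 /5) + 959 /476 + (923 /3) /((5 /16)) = 1093529 /1428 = 765.78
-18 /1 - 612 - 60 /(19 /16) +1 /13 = -168071 /247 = -680.45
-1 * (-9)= 9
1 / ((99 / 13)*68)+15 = 100993 / 6732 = 15.00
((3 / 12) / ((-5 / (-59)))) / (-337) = -59 / 6740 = -0.01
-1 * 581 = -581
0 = 0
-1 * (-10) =10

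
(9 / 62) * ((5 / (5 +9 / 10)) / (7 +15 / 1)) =225 / 40238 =0.01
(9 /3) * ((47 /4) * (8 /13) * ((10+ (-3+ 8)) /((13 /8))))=33840 /169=200.24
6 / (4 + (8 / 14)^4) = 7203 / 4930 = 1.46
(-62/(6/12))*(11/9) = -1364/9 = -151.56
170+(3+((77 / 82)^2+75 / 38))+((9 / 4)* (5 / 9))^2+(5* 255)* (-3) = -1864001969 / 511024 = -3647.58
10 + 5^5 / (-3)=-3095 / 3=-1031.67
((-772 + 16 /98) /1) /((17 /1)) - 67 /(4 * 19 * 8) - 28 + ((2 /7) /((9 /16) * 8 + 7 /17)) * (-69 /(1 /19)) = -12667673717 /84579488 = -149.77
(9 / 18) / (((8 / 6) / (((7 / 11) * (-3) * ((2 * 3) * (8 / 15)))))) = -126 / 55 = -2.29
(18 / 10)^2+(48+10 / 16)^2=3788209 / 1600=2367.63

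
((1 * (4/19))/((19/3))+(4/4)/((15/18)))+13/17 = 61307/30685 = 2.00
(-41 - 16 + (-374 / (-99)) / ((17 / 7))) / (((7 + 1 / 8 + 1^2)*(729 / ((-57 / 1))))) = 75848 / 142155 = 0.53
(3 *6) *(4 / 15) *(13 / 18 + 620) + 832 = 57172 / 15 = 3811.47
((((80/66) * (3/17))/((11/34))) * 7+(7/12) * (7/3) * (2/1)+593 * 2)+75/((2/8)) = 3252517/2178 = 1493.35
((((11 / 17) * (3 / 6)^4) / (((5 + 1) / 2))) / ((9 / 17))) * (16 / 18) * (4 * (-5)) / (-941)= 110 / 228663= 0.00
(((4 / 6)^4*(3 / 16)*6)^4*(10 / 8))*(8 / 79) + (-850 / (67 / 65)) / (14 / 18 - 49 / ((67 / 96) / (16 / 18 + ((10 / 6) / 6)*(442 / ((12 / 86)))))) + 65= 418851641192945 / 6442519093479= 65.01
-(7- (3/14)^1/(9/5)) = -289/42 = -6.88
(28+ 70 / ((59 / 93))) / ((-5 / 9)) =-73458 / 295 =-249.01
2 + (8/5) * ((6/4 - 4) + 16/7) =58/35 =1.66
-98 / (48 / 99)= -1617 / 8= -202.12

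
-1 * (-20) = 20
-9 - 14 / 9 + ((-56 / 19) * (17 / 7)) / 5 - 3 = -12814 / 855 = -14.99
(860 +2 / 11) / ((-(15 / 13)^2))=-533026 / 825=-646.09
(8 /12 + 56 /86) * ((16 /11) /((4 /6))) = 1360 /473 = 2.88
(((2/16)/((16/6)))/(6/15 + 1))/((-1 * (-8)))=15/3584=0.00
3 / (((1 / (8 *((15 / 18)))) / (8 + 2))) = 200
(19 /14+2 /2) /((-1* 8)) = -33 /112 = -0.29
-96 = -96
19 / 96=0.20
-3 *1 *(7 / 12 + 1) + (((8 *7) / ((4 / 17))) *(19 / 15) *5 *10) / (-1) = -180937 / 12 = -15078.08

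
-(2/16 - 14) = 111/8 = 13.88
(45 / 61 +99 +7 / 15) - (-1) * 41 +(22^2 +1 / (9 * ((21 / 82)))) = 36064916 / 57645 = 625.64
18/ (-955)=-18/ 955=-0.02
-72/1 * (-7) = 504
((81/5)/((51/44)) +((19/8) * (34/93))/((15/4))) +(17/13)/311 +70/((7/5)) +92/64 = 100711649399/1534075920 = 65.65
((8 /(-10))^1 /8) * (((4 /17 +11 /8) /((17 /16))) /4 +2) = -275 /1156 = -0.24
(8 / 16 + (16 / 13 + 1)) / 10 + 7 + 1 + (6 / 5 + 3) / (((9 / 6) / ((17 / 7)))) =15.07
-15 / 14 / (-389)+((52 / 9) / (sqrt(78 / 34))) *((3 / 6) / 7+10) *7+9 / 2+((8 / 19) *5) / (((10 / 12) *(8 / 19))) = 28599 / 2723+94 *sqrt(663) / 9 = 279.43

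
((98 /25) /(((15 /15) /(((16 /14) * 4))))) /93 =448 /2325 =0.19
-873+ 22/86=-37528/43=-872.74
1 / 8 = 0.12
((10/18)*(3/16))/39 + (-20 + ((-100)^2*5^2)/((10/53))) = 2480362565/1872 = 1324980.00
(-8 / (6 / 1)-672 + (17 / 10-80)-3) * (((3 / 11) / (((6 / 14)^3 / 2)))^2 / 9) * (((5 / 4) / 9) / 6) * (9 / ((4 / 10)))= -13317278555 / 6351048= -2096.86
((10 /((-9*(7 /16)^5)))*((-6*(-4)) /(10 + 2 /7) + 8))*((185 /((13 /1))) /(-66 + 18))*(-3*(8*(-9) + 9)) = 3758489600 /93639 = 40138.08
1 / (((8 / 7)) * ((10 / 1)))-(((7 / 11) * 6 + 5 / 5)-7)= 2.27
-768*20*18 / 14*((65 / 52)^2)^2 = -337500 / 7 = -48214.29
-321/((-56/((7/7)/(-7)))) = -321/392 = -0.82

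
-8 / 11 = -0.73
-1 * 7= -7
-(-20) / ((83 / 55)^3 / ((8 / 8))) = 3327500 / 571787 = 5.82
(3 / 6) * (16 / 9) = 8 / 9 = 0.89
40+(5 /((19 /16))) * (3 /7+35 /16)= 6785 /133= 51.02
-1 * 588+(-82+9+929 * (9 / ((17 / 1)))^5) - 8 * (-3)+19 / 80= -67940413757 / 113588560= -598.13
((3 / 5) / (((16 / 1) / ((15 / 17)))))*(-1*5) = -45 / 272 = -0.17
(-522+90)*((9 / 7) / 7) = -3888 / 49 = -79.35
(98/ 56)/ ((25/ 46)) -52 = -2439/ 50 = -48.78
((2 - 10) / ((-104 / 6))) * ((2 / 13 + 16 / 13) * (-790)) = -85320 / 169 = -504.85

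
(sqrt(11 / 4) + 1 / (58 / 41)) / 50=41 / 2900 + sqrt(11) / 100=0.05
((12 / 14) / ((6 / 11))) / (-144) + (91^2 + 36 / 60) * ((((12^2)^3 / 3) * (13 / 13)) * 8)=332354065268681 / 5040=65943266918.39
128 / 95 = 1.35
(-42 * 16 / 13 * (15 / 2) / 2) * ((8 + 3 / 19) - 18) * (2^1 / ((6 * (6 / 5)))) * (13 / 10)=13090 / 19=688.95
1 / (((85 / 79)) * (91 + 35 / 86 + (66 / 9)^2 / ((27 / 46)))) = 1650942 / 325118795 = 0.01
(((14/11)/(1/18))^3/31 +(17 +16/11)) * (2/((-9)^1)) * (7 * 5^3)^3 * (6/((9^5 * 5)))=-8984703317187500/7309262367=-1229221.62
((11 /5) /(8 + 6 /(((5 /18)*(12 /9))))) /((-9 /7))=-7 /99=-0.07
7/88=0.08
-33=-33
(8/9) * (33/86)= 44/129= 0.34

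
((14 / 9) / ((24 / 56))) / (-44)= -49 / 594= -0.08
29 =29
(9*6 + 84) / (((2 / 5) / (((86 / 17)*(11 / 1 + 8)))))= 563730 / 17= 33160.59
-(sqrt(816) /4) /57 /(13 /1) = -sqrt(51) /741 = -0.01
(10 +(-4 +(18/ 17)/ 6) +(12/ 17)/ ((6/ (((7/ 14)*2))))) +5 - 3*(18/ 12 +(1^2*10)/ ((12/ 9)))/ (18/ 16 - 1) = -204.71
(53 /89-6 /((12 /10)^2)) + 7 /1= 1831 /534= 3.43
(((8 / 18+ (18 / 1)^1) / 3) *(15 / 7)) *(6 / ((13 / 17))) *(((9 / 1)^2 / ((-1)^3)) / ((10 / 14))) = -152388 / 13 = -11722.15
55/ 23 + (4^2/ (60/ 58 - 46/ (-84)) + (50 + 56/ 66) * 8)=613254001/ 1462593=419.29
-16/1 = -16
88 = 88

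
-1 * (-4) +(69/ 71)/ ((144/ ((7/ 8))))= 109217/ 27264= 4.01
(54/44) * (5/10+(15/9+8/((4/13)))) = 1521/44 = 34.57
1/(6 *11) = 1/66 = 0.02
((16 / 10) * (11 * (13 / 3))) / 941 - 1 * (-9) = 128179 / 14115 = 9.08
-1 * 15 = -15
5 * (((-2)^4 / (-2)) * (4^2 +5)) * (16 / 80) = -168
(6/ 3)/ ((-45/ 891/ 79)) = -15642/ 5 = -3128.40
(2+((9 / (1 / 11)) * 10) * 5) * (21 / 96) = 1083.25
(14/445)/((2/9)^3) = 5103/1780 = 2.87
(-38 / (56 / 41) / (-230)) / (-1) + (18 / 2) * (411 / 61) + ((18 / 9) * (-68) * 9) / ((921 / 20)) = 4093056187 / 120601880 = 33.94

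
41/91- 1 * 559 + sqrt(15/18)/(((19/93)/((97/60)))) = -50828/91 + 3007 * sqrt(30)/2280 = -551.33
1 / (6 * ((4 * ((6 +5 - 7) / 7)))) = 7 / 96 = 0.07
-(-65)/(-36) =-1.81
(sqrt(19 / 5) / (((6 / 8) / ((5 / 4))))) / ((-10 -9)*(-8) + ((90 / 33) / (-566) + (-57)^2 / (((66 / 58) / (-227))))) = -3113*sqrt(95) / 6051431778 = -0.00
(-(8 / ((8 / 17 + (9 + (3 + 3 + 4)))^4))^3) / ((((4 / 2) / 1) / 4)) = -596605170923275264 / 1729561165382261200512043881361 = -0.00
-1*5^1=-5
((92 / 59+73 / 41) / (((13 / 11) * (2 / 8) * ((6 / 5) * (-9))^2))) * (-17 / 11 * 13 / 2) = -1144525 / 1175634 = -0.97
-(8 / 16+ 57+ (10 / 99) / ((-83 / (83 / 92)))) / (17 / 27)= -392775 / 4301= -91.32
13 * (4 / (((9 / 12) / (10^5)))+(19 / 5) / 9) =312000247 / 45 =6933338.82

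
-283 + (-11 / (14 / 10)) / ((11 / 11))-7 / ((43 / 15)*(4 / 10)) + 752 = 273933 / 602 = 455.04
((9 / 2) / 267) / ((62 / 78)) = 117 / 5518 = 0.02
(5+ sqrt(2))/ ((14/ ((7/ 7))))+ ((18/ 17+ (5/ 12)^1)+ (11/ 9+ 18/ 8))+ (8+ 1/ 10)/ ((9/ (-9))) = -14968/ 5355+ sqrt(2)/ 14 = -2.69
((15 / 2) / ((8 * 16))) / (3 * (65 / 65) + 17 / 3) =45 / 6656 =0.01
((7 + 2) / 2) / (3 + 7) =9 / 20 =0.45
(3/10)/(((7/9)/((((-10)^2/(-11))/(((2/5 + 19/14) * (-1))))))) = 900/451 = 2.00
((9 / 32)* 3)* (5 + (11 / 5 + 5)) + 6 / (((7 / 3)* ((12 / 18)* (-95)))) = 10.25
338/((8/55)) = 9295/4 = 2323.75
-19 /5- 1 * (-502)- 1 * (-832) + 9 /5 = 1332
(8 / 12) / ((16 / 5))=5 / 24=0.21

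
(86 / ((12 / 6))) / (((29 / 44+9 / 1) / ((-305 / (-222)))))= 57706 / 9435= 6.12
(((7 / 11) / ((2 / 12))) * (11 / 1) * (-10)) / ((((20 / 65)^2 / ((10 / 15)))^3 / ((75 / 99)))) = -111096.85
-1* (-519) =519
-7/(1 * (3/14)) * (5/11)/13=-490/429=-1.14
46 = 46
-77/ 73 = -1.05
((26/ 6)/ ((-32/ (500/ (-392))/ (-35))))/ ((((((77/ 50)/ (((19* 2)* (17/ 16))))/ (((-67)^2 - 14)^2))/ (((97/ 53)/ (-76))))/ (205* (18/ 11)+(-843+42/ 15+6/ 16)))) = -297716170174591796875/ 7722688512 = -38550845306.27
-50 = -50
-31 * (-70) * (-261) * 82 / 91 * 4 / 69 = -8846160 / 299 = -29585.82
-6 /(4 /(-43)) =129 /2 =64.50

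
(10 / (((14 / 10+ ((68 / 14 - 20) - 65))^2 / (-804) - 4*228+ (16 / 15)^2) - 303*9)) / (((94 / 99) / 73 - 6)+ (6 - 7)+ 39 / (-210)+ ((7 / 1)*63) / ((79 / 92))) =-295213753642500 / 54499633200741072929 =-0.00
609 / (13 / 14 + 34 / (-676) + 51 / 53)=38183691 / 115400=330.88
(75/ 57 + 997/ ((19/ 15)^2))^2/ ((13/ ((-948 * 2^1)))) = -95814435840000/ 1694173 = -56555284.40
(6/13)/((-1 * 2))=-3/13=-0.23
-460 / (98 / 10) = -2300 / 49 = -46.94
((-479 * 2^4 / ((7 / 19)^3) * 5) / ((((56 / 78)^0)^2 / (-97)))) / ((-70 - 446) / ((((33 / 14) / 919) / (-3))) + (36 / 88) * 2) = 56089390192 / 455426139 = 123.16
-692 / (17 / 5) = -3460 / 17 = -203.53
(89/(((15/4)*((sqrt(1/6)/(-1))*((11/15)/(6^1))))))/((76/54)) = -28836*sqrt(6)/209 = -337.96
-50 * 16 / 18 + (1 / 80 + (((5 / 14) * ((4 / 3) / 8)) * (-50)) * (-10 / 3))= -57979 / 1680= -34.51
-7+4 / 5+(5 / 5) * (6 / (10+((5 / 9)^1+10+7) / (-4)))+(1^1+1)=-1581 / 505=-3.13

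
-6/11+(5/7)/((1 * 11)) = -37/77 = -0.48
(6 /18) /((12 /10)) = 5 /18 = 0.28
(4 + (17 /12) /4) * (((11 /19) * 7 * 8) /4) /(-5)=-847 /120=-7.06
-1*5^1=-5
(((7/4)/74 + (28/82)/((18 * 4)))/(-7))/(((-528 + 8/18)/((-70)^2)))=542675/14405432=0.04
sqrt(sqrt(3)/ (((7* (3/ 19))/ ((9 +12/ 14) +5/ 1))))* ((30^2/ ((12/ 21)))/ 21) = 50* 3^(3/ 4)* sqrt(494)/ 7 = 361.89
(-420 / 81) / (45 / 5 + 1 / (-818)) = -114520 / 198747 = -0.58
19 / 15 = 1.27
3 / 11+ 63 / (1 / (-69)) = -47814 / 11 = -4346.73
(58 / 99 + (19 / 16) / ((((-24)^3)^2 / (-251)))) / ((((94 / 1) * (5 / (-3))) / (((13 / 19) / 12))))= -256162240529 / 1201410901278720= -0.00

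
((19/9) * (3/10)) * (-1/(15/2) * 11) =-209/225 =-0.93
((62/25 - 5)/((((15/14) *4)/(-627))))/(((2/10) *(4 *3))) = 30723/200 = 153.62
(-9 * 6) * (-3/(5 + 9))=81/7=11.57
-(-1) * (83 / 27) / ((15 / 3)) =83 / 135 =0.61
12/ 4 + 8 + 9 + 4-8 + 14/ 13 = 222/ 13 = 17.08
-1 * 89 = -89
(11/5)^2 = 121/25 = 4.84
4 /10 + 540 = 2702 /5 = 540.40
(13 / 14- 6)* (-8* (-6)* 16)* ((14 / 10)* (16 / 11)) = -436224 / 55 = -7931.35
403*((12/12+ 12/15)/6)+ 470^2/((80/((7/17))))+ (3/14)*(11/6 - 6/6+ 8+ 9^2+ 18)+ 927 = 2627511/1190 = 2207.99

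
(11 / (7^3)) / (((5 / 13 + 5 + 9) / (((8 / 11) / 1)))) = 104 / 64141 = 0.00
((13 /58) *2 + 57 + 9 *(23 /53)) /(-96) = -94301 /147552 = -0.64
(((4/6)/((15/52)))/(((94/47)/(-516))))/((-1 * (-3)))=-8944/45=-198.76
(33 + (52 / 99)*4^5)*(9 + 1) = 565150 / 99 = 5708.59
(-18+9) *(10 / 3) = -30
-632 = -632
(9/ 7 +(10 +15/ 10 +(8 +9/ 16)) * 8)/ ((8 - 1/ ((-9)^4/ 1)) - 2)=2972133/ 110222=26.96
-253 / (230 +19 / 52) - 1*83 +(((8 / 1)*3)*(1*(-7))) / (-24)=-83960 / 1089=-77.10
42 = 42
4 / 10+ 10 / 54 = 0.59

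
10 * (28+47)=750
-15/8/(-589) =0.00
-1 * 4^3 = -64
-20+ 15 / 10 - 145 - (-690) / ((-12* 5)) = -175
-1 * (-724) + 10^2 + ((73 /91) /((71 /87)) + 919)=11267874 /6461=1743.98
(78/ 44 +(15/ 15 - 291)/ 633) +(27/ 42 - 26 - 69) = -93.04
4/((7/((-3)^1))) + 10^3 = 6988/7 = 998.29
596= 596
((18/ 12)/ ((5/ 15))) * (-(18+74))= -414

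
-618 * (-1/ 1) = 618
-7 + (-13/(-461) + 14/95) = -298876/43795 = -6.82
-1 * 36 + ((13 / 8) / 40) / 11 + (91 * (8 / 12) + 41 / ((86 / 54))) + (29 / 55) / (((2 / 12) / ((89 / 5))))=106.73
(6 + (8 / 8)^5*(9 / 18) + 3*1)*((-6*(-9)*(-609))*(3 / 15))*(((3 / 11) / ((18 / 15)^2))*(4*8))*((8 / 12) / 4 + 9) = -3471300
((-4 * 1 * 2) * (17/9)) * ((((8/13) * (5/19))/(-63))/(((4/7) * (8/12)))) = 680/6669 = 0.10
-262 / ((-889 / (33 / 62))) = 0.16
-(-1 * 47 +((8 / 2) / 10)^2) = 1171 / 25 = 46.84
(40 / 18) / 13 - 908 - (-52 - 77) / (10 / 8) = -470708 / 585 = -804.63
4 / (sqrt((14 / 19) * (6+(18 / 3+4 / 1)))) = sqrt(266) / 14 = 1.16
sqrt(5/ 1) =sqrt(5) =2.24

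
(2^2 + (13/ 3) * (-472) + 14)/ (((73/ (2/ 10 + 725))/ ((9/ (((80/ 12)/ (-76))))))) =3771119772/ 1825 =2066367.00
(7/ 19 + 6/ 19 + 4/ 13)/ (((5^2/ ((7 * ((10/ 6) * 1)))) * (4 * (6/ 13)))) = 343/ 1368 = 0.25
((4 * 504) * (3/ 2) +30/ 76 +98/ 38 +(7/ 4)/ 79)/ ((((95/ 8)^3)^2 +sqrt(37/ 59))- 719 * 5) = 51590406118409591302717440/ 47731128055125739626089733743- 312228368479158272 * sqrt(2183)/ 47731128055125739626089733743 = 0.00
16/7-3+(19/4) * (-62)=-4133/14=-295.21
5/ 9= 0.56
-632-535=-1167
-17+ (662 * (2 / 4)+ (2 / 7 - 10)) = 2130 / 7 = 304.29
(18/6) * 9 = 27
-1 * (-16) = 16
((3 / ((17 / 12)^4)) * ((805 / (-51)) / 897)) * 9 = -0.12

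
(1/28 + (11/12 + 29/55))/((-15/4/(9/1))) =-6836/1925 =-3.55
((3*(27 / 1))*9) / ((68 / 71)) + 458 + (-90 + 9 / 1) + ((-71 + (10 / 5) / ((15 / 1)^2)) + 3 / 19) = 310272409 / 290700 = 1067.33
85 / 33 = 2.58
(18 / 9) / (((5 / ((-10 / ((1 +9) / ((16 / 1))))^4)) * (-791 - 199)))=-65536 / 2475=-26.48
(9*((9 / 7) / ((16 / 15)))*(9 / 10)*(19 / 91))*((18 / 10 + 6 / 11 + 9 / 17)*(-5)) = -498636 / 17017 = -29.30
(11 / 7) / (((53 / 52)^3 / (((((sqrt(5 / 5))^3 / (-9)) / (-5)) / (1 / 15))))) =1546688 / 3126417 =0.49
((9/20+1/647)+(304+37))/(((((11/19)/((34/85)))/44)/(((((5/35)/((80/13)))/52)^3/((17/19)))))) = 1595036263/1545280307200000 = 0.00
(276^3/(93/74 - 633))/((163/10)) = -5186062080/2540029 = -2041.73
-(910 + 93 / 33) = -912.82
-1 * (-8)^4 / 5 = -4096 / 5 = -819.20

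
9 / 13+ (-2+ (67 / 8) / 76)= -9465 / 7904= -1.20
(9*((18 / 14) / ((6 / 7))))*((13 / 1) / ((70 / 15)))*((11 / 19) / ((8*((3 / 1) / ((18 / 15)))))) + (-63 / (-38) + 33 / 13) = 731019 / 138320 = 5.28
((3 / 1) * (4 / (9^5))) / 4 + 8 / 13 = 157477 / 255879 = 0.62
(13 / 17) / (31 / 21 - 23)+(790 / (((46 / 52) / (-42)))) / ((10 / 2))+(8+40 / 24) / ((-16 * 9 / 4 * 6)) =-214776491593 / 28630584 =-7501.65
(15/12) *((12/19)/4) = 15/76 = 0.20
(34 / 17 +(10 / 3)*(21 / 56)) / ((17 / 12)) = 39 / 17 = 2.29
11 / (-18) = -11 / 18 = -0.61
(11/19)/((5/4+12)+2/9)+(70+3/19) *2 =140.36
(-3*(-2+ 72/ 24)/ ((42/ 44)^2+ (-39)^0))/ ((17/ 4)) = -5808/ 15725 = -0.37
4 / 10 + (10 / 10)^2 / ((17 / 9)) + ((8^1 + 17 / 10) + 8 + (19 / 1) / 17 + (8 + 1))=4887 / 170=28.75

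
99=99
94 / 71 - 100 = -7006 / 71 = -98.68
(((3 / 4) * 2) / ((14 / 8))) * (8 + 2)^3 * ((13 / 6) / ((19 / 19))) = 13000 / 7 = 1857.14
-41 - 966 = -1007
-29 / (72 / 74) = -1073 / 36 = -29.81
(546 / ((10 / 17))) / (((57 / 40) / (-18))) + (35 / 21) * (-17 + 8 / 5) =-669767 / 57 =-11750.30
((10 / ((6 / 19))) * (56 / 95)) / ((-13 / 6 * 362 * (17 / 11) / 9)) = -5544 / 40001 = -0.14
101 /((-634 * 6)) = -101 /3804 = -0.03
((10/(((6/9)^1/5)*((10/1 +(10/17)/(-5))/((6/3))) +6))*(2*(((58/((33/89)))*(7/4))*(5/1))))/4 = 38392375/37356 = 1027.74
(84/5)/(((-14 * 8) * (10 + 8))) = -1/120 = -0.01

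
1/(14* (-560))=-1/7840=-0.00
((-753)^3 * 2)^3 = -622651118812536963648451464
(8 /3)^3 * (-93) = -15872 /9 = -1763.56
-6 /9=-2 /3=-0.67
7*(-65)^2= 29575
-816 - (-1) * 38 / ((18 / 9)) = -797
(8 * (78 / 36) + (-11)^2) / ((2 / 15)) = 2075 / 2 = 1037.50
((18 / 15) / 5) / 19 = 6 / 475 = 0.01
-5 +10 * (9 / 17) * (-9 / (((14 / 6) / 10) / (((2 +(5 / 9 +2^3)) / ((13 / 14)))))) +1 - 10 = -516094 / 221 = -2335.27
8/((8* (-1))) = -1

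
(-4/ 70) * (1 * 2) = -4/ 35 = -0.11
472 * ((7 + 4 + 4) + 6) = 9912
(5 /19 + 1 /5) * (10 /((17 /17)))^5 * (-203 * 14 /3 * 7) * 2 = -35013440000 /57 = -614270877.19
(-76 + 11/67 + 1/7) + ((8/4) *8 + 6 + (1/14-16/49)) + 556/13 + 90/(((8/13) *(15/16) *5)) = 8544833/426790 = 20.02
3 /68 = 0.04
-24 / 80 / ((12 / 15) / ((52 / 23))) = -39 / 46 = -0.85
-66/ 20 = -33/ 10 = -3.30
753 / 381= 251 / 127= 1.98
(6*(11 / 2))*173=5709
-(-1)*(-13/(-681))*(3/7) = 13/1589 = 0.01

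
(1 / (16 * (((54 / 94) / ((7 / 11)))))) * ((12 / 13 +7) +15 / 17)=320117 / 525096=0.61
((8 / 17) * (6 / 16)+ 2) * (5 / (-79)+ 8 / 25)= 18759 / 33575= 0.56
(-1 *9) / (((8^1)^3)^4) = -9 / 68719476736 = -0.00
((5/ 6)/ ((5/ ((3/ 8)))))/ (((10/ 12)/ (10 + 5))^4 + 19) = 6561/ 1994545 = 0.00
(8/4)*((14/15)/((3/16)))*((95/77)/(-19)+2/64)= -166/495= -0.34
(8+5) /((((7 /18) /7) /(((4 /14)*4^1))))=1872 /7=267.43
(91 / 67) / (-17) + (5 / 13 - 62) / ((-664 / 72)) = 8112862 / 1228981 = 6.60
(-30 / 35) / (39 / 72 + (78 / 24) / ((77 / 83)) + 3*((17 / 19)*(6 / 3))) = -0.09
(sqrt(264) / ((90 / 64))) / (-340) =-16 * sqrt(66) / 3825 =-0.03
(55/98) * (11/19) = 605/1862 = 0.32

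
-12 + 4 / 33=-392 / 33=-11.88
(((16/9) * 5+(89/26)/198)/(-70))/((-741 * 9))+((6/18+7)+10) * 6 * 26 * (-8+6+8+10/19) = 17647.16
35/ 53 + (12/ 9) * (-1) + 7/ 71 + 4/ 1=38672/ 11289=3.43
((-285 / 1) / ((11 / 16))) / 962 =-0.43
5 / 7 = 0.71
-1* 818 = -818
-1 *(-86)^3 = 636056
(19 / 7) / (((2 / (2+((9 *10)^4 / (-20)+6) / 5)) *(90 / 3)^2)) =-15582299 / 15750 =-989.35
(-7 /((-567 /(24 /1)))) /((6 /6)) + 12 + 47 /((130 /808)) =534256 /1755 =304.42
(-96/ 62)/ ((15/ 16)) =-256/ 155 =-1.65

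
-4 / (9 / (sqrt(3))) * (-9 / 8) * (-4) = -2 * sqrt(3) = -3.46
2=2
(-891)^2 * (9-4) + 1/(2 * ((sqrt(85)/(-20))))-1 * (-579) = 3969984-2 * sqrt(85)/17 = 3969982.92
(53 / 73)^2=2809 / 5329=0.53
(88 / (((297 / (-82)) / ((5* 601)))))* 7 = -13798960 / 27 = -511072.59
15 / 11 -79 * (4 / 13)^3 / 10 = 136967 / 120835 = 1.13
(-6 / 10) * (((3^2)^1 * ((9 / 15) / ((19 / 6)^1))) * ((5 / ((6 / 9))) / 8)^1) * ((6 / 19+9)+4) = -184437 / 14440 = -12.77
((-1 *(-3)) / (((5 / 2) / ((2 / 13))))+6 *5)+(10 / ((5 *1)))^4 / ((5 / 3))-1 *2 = 2456 / 65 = 37.78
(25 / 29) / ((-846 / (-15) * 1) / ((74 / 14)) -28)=-4625 / 92974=-0.05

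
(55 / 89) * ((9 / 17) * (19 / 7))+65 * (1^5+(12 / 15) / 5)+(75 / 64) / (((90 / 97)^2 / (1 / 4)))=112191528731 / 1464099840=76.63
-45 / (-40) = 9 / 8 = 1.12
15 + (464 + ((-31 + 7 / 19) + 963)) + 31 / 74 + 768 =3064781 / 1406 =2179.79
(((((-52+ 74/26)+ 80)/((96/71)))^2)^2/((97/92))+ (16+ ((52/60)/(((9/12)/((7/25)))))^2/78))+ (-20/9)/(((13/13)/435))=255952.02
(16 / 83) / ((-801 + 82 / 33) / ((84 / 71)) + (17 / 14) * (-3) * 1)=-6336 / 22303511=-0.00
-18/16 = -9/8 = -1.12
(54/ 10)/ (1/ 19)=513/ 5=102.60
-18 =-18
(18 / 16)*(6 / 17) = 27 / 68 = 0.40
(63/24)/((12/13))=91/32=2.84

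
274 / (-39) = -274 / 39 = -7.03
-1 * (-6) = 6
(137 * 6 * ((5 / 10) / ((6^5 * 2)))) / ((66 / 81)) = 137 / 4224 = 0.03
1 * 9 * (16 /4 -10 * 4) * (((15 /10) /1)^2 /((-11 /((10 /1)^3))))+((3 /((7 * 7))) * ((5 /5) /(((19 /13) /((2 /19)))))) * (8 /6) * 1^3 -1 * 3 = 12894698407 /194579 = 66269.73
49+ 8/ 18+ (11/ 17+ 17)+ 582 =99311/ 153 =649.09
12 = 12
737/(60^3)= 737/216000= 0.00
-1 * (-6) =6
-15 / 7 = -2.14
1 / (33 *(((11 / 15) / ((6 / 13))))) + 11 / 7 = 17513 / 11011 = 1.59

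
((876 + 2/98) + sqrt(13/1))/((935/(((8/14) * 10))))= 8 * sqrt(13)/1309 + 20200/3773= 5.38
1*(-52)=-52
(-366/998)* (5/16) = -915/7984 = -0.11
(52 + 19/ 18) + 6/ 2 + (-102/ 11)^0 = 1027/ 18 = 57.06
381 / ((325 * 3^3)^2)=127 / 25666875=0.00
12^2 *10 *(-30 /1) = -43200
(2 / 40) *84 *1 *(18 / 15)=126 / 25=5.04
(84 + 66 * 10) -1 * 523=221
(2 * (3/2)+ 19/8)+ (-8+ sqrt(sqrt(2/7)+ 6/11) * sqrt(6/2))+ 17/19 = -263/152+ sqrt(2541 * sqrt(14)+ 9702)/77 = 0.07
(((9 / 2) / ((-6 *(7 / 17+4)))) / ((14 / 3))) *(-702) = 17901 / 700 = 25.57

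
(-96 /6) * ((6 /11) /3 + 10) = -1792 /11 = -162.91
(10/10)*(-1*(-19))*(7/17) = 133/17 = 7.82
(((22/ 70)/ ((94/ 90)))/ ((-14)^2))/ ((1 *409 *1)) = 99/ 26373956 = 0.00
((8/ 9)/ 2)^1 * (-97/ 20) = -2.16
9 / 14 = 0.64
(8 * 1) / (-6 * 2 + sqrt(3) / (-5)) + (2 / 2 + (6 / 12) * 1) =40 * sqrt(3) / 3597 + 1997 / 2398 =0.85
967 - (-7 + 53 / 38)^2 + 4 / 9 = 12164587 / 12996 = 936.03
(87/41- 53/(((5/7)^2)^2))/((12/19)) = -49048481/153750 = -319.01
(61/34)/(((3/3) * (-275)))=-0.01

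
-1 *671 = -671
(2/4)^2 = 1/4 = 0.25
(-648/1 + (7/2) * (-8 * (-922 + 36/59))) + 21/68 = 100906711/4012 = 25151.22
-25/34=-0.74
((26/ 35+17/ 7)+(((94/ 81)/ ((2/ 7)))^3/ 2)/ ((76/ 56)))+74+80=64270447684/ 353408265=181.86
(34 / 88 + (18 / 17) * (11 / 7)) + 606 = 3183751 / 5236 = 608.05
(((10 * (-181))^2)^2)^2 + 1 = 115193665782350064100000001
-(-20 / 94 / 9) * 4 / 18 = 20 / 3807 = 0.01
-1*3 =-3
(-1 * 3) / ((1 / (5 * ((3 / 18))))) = -5 / 2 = -2.50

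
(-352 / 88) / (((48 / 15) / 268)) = -335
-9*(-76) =684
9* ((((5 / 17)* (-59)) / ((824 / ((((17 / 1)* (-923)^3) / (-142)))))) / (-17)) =1049554.88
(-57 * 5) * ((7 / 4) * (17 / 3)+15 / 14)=-87685 / 28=-3131.61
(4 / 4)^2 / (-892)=-1 / 892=-0.00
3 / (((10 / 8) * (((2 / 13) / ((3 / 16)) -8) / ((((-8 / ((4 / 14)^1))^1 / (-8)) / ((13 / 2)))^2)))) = -63 / 650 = -0.10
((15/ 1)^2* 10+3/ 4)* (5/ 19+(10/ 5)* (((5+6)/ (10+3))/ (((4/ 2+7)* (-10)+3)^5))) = 972244767709037/ 1641466232172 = 592.30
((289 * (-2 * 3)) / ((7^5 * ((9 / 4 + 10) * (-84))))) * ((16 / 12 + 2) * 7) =0.00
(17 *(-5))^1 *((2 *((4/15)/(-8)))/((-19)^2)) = 17/1083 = 0.02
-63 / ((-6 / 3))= 63 / 2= 31.50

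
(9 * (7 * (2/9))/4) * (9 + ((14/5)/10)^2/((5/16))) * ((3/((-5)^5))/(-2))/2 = 607089/78125000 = 0.01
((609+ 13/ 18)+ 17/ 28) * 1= 153803/ 252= 610.33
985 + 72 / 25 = 24697 / 25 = 987.88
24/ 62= 0.39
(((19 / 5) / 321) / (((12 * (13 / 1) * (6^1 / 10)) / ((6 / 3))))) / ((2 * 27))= 19 / 4056156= 0.00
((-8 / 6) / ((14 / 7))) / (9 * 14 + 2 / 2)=-2 / 381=-0.01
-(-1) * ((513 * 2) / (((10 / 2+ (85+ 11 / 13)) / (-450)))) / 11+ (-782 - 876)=-27541178 / 12991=-2120.02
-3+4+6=7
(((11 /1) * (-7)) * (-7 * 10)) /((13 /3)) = 16170 /13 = 1243.85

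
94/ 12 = 47/ 6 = 7.83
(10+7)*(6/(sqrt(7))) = 102*sqrt(7)/7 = 38.55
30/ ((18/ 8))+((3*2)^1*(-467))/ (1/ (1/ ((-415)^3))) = 2858943406/ 214420125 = 13.33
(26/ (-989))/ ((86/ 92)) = -52/ 1849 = -0.03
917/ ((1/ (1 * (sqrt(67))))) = 917 * sqrt(67) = 7505.97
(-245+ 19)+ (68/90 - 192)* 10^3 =-1723234/9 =-191470.44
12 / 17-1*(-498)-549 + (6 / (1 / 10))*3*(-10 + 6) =-13095 / 17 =-770.29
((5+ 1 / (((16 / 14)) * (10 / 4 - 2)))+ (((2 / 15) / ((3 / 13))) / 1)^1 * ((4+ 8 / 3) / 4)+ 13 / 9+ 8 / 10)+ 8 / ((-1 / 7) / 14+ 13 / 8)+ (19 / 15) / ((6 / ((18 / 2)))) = 1915513 / 113940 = 16.81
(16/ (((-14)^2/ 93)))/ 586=186/ 14357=0.01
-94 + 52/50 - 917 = -25249/25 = -1009.96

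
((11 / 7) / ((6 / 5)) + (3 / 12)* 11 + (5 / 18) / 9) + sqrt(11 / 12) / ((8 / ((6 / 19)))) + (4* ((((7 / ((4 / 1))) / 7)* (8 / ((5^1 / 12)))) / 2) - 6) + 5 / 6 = sqrt(33) / 152 + 96659 / 11340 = 8.56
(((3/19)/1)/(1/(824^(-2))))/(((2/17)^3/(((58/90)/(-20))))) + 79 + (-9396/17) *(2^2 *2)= -2285718388342109/526342195200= -4342.65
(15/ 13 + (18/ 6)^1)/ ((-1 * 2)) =-27/ 13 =-2.08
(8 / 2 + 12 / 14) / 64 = 17 / 224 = 0.08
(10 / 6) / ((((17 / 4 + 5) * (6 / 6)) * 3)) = 20 / 333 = 0.06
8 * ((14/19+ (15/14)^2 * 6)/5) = 56788/4655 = 12.20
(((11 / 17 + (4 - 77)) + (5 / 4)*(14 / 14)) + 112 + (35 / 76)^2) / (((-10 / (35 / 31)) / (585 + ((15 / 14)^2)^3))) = -17826259954309965 / 6548441761792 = -2722.21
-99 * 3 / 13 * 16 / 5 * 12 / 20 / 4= -3564 / 325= -10.97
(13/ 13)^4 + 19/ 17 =36/ 17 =2.12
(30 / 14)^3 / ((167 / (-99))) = -334125 / 57281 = -5.83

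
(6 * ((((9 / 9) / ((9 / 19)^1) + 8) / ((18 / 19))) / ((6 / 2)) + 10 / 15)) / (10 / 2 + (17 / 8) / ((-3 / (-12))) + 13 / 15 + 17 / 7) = 143710 / 95229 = 1.51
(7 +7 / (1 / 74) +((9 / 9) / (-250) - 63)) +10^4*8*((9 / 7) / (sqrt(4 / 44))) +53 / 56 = 341601.49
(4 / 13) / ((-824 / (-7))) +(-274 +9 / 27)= -2198617 / 8034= -273.66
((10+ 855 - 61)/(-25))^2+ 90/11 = 7166826/6875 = 1042.45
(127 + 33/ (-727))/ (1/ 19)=1753624/ 727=2412.14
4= 4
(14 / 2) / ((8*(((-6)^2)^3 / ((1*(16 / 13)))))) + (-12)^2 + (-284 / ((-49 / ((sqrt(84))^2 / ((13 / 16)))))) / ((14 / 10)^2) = 449.72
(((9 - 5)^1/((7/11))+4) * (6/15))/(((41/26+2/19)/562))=13326144/9695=1374.54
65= 65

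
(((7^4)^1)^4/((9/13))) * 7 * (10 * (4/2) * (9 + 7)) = 967742938186781120/9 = 107526993131864568.89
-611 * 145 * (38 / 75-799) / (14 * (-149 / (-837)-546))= -296057433087 / 31979710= -9257.66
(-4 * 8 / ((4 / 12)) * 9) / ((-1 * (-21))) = -41.14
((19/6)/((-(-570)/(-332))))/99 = -83/4455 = -0.02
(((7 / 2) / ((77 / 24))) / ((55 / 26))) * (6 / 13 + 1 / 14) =1164 / 4235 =0.27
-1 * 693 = -693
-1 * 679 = -679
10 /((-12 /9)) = -15 /2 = -7.50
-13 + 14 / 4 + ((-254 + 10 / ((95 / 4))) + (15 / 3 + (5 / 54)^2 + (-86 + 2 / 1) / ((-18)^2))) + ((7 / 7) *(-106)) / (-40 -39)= -1124814281 / 4376916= -256.99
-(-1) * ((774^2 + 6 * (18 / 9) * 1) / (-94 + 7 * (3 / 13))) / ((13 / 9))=-5391792 / 1201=-4489.42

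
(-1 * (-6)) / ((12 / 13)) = 13 / 2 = 6.50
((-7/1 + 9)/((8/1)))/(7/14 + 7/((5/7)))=5/206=0.02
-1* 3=-3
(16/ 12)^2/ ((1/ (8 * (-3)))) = -128/ 3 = -42.67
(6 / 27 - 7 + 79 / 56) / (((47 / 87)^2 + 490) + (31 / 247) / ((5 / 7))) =-2809507675 / 256746052528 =-0.01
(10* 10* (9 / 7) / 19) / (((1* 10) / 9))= 810 / 133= 6.09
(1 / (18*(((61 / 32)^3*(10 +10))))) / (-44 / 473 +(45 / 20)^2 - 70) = -2818048 / 456991061445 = -0.00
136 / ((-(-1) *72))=17 / 9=1.89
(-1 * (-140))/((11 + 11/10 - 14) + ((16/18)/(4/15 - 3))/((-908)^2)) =-4436646900/60211649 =-73.68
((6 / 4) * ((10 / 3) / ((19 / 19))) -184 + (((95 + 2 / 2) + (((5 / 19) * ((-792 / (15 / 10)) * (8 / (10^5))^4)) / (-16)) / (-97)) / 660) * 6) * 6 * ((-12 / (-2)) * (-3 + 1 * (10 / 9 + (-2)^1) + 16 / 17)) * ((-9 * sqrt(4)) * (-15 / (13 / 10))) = 195193839814453125000036531 / 49719604492187500000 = 3925892.85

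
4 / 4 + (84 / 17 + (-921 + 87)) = -14077 / 17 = -828.06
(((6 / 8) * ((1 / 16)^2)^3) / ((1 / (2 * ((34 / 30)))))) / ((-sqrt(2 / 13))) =-17 * sqrt(26) / 335544320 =-0.00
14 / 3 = 4.67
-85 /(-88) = 85 /88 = 0.97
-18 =-18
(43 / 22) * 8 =172 / 11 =15.64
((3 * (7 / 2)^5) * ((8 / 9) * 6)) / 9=16807 / 18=933.72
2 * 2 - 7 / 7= 3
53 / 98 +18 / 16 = 653 / 392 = 1.67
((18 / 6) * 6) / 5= 18 / 5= 3.60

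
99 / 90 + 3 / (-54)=47 / 45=1.04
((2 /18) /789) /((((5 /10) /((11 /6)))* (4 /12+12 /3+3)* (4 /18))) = 1 /3156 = 0.00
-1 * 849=-849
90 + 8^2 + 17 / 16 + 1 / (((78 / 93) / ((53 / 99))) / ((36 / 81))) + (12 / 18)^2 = 28872367 / 185328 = 155.79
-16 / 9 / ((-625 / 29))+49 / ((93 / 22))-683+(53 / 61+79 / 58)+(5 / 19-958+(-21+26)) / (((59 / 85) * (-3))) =-146316716700743 / 691588338750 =-211.57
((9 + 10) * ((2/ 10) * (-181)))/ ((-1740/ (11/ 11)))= 3439/ 8700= 0.40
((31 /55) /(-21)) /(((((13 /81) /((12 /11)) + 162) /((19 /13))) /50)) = -1908360 /157764607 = -0.01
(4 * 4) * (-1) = -16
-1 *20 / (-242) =10 / 121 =0.08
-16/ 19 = -0.84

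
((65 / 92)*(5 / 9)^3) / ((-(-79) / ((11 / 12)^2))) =983125 / 762965568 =0.00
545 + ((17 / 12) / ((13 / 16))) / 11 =233873 / 429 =545.16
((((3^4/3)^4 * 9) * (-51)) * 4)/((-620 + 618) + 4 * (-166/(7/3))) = 200884698/59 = 3404825.39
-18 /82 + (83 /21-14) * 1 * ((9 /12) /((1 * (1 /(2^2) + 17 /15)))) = -5.67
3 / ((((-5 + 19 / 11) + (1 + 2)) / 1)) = -11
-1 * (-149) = 149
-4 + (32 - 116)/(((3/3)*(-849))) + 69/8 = 10695/2264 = 4.72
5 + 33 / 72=131 / 24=5.46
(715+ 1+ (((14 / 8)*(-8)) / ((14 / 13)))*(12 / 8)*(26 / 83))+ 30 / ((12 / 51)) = 837.39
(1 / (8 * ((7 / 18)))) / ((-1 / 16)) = -36 / 7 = -5.14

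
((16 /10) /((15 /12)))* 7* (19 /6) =2128 /75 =28.37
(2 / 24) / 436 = 1 / 5232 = 0.00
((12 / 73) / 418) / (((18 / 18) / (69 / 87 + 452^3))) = 16068101130 / 442453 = 36315.95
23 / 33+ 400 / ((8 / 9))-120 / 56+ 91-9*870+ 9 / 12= -6735679 / 924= -7289.70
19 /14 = 1.36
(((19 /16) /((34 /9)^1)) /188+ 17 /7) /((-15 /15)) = -2.43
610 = 610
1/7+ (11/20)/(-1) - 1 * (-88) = 12263/140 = 87.59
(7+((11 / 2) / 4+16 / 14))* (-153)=-81549 / 56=-1456.23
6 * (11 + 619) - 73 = 3707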